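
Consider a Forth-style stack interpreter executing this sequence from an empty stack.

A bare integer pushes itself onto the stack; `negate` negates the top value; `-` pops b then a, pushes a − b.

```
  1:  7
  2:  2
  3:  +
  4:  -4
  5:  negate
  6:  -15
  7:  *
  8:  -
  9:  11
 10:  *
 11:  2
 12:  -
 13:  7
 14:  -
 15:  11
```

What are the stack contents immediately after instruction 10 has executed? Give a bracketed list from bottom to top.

7      : 7
2      : 7 2
+      : 9
-4     : 9 -4
negate : 9 4
-15    : 9 4 -15
*      : 9 -60
-      : 69
11     : 69 11
*      : 759

[759]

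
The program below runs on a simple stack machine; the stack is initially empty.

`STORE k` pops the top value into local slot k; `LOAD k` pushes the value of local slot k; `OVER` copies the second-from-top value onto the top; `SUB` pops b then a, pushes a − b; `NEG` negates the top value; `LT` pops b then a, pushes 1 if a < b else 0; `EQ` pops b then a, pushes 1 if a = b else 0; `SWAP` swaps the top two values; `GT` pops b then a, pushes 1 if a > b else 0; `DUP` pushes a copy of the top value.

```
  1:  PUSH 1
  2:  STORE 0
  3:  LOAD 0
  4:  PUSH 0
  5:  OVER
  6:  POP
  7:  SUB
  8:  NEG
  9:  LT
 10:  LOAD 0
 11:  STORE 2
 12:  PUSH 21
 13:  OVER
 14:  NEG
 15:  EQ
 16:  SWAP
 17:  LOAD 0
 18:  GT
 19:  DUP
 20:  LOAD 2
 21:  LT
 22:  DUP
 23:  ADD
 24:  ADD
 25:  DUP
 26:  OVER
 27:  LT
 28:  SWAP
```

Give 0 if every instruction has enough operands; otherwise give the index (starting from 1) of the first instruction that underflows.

9

PUSH 1   1
STORE 0  (empty)
LOAD 0   1
PUSH 0   1 0
OVER     1 0 1
POP      1 0
SUB      1
NEG      -1
LT  — needs 2 operands, stack has 1 → underflow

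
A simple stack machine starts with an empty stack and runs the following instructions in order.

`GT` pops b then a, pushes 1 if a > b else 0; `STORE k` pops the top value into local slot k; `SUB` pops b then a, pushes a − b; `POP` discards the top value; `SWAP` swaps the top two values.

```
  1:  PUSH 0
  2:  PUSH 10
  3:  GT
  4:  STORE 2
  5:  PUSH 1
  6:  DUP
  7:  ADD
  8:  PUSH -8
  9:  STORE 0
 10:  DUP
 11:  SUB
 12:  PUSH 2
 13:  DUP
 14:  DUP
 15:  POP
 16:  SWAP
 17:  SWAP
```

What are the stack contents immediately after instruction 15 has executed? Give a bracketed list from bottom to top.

PUSH 0  : 0
PUSH 10 : 0 10
GT      : 0
STORE 2 : (empty)
PUSH 1  : 1
DUP     : 1 1
ADD     : 2
PUSH -8 : 2 -8
STORE 0 : 2
DUP     : 2 2
SUB     : 0
PUSH 2  : 0 2
DUP     : 0 2 2
DUP     : 0 2 2 2
POP     : 0 2 2

[0, 2, 2]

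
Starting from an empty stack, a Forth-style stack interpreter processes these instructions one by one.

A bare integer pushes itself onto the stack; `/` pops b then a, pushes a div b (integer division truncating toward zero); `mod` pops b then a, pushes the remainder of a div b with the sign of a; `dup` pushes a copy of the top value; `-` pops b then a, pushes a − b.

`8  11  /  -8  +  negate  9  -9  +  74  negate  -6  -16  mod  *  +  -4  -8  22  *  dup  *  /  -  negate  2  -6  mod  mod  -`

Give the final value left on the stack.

8

8      -> [8]
11     -> [8, 11]
/      -> [0]
-8     -> [0, -8]
+      -> [-8]
negate -> [8]
9      -> [8, 9]
-9     -> [8, 9, -9]
+      -> [8, 0]
74     -> [8, 0, 74]
negate -> [8, 0, -74]
-6     -> [8, 0, -74, -6]
-16    -> [8, 0, -74, -6, -16]
mod    -> [8, 0, -74, -6]
*      -> [8, 0, 444]
+      -> [8, 444]
-4     -> [8, 444, -4]
-8     -> [8, 444, -4, -8]
22     -> [8, 444, -4, -8, 22]
*      -> [8, 444, -4, -176]
dup    -> [8, 444, -4, -176, -176]
*      -> [8, 444, -4, 30976]
/      -> [8, 444, 0]
-      -> [8, 444]
negate -> [8, -444]
2      -> [8, -444, 2]
-6     -> [8, -444, 2, -6]
mod    -> [8, -444, 2]
mod    -> [8, 0]
-      -> [8]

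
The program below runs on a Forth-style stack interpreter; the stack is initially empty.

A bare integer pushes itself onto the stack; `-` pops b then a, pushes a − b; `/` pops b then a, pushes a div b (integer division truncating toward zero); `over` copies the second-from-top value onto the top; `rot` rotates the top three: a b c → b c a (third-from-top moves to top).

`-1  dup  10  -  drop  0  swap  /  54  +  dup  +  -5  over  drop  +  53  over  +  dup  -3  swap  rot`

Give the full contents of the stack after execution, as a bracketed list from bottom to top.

[103, -3, 156, 156]

-1   : -1
dup  : -1 -1
10   : -1 -1 10
-    : -1 -11
drop : -1
0    : -1 0
swap : 0 -1
/    : 0
54   : 0 54
+    : 54
dup  : 54 54
+    : 108
-5   : 108 -5
over : 108 -5 108
drop : 108 -5
+    : 103
53   : 103 53
over : 103 53 103
+    : 103 156
dup  : 103 156 156
-3   : 103 156 156 -3
swap : 103 156 -3 156
rot  : 103 -3 156 156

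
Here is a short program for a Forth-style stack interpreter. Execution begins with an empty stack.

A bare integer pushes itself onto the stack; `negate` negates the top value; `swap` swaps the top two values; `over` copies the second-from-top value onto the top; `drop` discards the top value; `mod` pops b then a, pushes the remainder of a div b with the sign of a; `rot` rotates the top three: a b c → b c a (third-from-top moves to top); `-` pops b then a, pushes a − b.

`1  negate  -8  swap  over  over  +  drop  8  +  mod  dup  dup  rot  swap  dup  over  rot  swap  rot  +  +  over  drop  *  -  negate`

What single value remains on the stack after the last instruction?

1      : [1]
negate : [-1]
-8     : [-1, -8]
swap   : [-8, -1]
over   : [-8, -1, -8]
over   : [-8, -1, -8, -1]
+      : [-8, -1, -9]
drop   : [-8, -1]
8      : [-8, -1, 8]
+      : [-8, 7]
mod    : [-1]
dup    : [-1, -1]
dup    : [-1, -1, -1]
rot    : [-1, -1, -1]
swap   : [-1, -1, -1]
dup    : [-1, -1, -1, -1]
over   : [-1, -1, -1, -1, -1]
rot    : [-1, -1, -1, -1, -1]
swap   : [-1, -1, -1, -1, -1]
rot    : [-1, -1, -1, -1, -1]
+      : [-1, -1, -1, -2]
+      : [-1, -1, -3]
over   : [-1, -1, -3, -1]
drop   : [-1, -1, -3]
*      : [-1, 3]
-      : [-4]
negate : [4]

4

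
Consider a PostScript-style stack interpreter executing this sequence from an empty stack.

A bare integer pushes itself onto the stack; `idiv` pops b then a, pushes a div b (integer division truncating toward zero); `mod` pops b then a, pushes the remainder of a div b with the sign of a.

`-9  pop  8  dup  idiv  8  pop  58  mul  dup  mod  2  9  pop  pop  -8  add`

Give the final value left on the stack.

-8

-9   → [-9]
pop  → []
8    → [8]
dup  → [8, 8]
idiv → [1]
8    → [1, 8]
pop  → [1]
58   → [1, 58]
mul  → [58]
dup  → [58, 58]
mod  → [0]
2    → [0, 2]
9    → [0, 2, 9]
pop  → [0, 2]
pop  → [0]
-8   → [0, -8]
add  → [-8]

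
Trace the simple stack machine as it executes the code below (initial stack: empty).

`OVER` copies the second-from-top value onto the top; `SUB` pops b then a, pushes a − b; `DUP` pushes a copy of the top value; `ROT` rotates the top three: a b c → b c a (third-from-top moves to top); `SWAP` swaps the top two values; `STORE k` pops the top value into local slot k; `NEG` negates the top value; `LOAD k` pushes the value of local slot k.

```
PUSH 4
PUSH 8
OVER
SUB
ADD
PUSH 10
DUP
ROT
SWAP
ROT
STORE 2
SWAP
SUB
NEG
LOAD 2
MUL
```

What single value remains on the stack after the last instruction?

-20

PUSH 4  → 4
PUSH 8  → 4 8
OVER    → 4 8 4
SUB     → 4 4
ADD     → 8
PUSH 10 → 8 10
DUP     → 8 10 10
ROT     → 10 10 8
SWAP    → 10 8 10
ROT     → 8 10 10
STORE 2 → 8 10
SWAP    → 10 8
SUB     → 2
NEG     → -2
LOAD 2  → -2 10
MUL     → -20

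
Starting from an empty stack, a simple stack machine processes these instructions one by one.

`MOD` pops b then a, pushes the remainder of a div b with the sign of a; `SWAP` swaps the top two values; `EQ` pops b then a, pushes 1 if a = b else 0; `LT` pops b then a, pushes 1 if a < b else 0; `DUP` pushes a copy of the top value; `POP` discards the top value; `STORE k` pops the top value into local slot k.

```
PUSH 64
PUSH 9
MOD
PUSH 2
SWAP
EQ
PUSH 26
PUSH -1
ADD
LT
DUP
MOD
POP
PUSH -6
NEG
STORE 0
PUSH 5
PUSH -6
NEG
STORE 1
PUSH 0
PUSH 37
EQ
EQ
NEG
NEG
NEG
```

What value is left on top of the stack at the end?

0

PUSH 64  [64]
PUSH 9   [64, 9]
MOD      [1]
PUSH 2   [1, 2]
SWAP     [2, 1]
EQ       [0]
PUSH 26  [0, 26]
PUSH -1  [0, 26, -1]
ADD      [0, 25]
LT       [1]
DUP      [1, 1]
MOD      [0]
POP      []
PUSH -6  [-6]
NEG      [6]
STORE 0  []
PUSH 5   [5]
PUSH -6  [5, -6]
NEG      [5, 6]
STORE 1  [5]
PUSH 0   [5, 0]
PUSH 37  [5, 0, 37]
EQ       [5, 0]
EQ       [0]
NEG      [0]
NEG      [0]
NEG      [0]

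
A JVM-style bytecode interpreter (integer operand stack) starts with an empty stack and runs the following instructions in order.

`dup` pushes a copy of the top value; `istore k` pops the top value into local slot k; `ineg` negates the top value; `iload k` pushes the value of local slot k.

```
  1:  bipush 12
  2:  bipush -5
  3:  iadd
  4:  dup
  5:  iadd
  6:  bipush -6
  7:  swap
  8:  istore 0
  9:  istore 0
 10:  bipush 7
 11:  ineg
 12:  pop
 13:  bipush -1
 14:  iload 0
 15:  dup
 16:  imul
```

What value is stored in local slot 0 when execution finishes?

-6

bipush 12 → 12
bipush -5 → 12 -5
iadd      → 7
dup       → 7 7
iadd      → 14
bipush -6 → 14 -6
swap      → -6 14
istore 0  → -6
istore 0  → (empty)
bipush 7  → 7
ineg      → -7
pop       → (empty)
bipush -1 → -1
iload 0   → -1 -6
dup       → -1 -6 -6
imul      → -1 36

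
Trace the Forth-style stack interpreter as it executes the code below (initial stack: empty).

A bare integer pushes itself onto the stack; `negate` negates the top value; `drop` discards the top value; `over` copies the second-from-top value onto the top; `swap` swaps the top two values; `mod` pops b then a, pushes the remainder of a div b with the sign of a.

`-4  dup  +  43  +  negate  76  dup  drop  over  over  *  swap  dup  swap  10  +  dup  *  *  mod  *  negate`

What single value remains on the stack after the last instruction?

-93100

-4     → [-4]
dup    → [-4, -4]
+      → [-8]
43     → [-8, 43]
+      → [35]
negate → [-35]
76     → [-35, 76]
dup    → [-35, 76, 76]
drop   → [-35, 76]
over   → [-35, 76, -35]
over   → [-35, 76, -35, 76]
*      → [-35, 76, -2660]
swap   → [-35, -2660, 76]
dup    → [-35, -2660, 76, 76]
swap   → [-35, -2660, 76, 76]
10     → [-35, -2660, 76, 76, 10]
+      → [-35, -2660, 76, 86]
dup    → [-35, -2660, 76, 86, 86]
*      → [-35, -2660, 76, 7396]
*      → [-35, -2660, 562096]
mod    → [-35, -2660]
*      → [93100]
negate → [-93100]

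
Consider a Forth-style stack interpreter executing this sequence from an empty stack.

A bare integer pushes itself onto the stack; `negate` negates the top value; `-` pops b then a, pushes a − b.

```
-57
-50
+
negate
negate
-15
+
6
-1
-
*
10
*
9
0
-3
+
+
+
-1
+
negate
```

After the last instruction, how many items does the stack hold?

-57    : -57
-50    : -57 -50
+      : -107
negate : 107
negate : -107
-15    : -107 -15
+      : -122
6      : -122 6
-1     : -122 6 -1
-      : -122 7
*      : -854
10     : -854 10
*      : -8540
9      : -8540 9
0      : -8540 9 0
-3     : -8540 9 0 -3
+      : -8540 9 -3
+      : -8540 6
+      : -8534
-1     : -8534 -1
+      : -8535
negate : 8535

1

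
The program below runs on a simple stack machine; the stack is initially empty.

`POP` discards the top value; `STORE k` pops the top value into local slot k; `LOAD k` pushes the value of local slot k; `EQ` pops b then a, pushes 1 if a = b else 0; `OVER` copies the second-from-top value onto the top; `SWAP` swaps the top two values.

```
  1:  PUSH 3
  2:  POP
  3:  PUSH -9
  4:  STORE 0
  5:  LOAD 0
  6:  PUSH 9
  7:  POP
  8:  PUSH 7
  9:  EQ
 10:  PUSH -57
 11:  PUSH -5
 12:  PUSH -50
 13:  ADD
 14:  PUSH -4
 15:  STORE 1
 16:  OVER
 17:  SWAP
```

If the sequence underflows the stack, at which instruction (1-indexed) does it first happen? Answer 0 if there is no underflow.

0

PUSH 3   -> 3
POP      -> (empty)
PUSH -9  -> -9
STORE 0  -> (empty)
LOAD 0   -> -9
PUSH 9   -> -9 9
POP      -> -9
PUSH 7   -> -9 7
EQ       -> 0
PUSH -57 -> 0 -57
PUSH -5  -> 0 -57 -5
PUSH -50 -> 0 -57 -5 -50
ADD      -> 0 -57 -55
PUSH -4  -> 0 -57 -55 -4
STORE 1  -> 0 -57 -55
OVER     -> 0 -57 -55 -57
SWAP     -> 0 -57 -57 -55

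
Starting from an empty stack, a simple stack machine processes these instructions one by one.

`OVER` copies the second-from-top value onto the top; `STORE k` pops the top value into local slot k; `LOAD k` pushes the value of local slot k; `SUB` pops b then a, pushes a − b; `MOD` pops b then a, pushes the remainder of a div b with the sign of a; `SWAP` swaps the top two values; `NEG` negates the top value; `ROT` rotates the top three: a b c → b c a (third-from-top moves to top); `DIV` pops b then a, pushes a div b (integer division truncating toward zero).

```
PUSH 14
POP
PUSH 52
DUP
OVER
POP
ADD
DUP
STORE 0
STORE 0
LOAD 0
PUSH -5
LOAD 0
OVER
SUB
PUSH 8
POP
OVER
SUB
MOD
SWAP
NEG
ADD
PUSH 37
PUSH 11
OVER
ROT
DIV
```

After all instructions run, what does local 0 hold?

104

PUSH 14 → [14]
POP     → []
PUSH 52 → [52]
DUP     → [52, 52]
OVER    → [52, 52, 52]
POP     → [52, 52]
ADD     → [104]
DUP     → [104, 104]
STORE 0 → [104]
STORE 0 → []
LOAD 0  → [104]
PUSH -5 → [104, -5]
LOAD 0  → [104, -5, 104]
OVER    → [104, -5, 104, -5]
SUB     → [104, -5, 109]
PUSH 8  → [104, -5, 109, 8]
POP     → [104, -5, 109]
OVER    → [104, -5, 109, -5]
SUB     → [104, -5, 114]
MOD     → [104, -5]
SWAP    → [-5, 104]
NEG     → [-5, -104]
ADD     → [-109]
PUSH 37 → [-109, 37]
PUSH 11 → [-109, 37, 11]
OVER    → [-109, 37, 11, 37]
ROT     → [-109, 11, 37, 37]
DIV     → [-109, 11, 1]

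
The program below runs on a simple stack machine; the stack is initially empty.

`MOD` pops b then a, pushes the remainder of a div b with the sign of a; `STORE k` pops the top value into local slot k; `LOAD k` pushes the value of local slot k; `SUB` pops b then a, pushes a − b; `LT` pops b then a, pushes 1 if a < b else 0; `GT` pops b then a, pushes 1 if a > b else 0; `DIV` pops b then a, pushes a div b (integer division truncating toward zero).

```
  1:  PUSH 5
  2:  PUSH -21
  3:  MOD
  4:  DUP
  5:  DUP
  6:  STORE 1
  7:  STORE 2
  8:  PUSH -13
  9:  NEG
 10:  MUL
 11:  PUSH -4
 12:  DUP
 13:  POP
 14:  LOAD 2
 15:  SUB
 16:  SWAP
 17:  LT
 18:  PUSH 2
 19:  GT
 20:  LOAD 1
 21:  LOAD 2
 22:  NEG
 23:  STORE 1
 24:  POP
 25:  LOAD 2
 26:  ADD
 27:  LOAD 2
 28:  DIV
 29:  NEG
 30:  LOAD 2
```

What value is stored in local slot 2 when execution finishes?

PUSH 5    [5]
PUSH -21  [5, -21]
MOD       [5]
DUP       [5, 5]
DUP       [5, 5, 5]
STORE 1   [5, 5]
STORE 2   [5]
PUSH -13  [5, -13]
NEG       [5, 13]
MUL       [65]
PUSH -4   [65, -4]
DUP       [65, -4, -4]
POP       [65, -4]
LOAD 2    [65, -4, 5]
SUB       [65, -9]
SWAP      [-9, 65]
LT        [1]
PUSH 2    [1, 2]
GT        [0]
LOAD 1    [0, 5]
LOAD 2    [0, 5, 5]
NEG       [0, 5, -5]
STORE 1   [0, 5]
POP       [0]
LOAD 2    [0, 5]
ADD       [5]
LOAD 2    [5, 5]
DIV       [1]
NEG       [-1]
LOAD 2    [-1, 5]

5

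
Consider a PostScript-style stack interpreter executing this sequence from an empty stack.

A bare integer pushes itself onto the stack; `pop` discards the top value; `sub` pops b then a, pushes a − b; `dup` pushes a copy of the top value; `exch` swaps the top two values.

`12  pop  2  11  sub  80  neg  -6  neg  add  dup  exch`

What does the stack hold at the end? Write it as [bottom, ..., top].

[-9, -74, -74]

12   -> 12
pop  -> (empty)
2    -> 2
11   -> 2 11
sub  -> -9
80   -> -9 80
neg  -> -9 -80
-6   -> -9 -80 -6
neg  -> -9 -80 6
add  -> -9 -74
dup  -> -9 -74 -74
exch -> -9 -74 -74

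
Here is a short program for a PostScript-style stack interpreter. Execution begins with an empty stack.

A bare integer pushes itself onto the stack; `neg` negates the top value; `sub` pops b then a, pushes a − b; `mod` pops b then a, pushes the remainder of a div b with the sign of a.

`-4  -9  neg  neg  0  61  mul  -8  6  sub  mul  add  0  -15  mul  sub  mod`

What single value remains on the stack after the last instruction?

-4

-4   [-4]
-9   [-4, -9]
neg  [-4, 9]
neg  [-4, -9]
0    [-4, -9, 0]
61   [-4, -9, 0, 61]
mul  [-4, -9, 0]
-8   [-4, -9, 0, -8]
6    [-4, -9, 0, -8, 6]
sub  [-4, -9, 0, -14]
mul  [-4, -9, 0]
add  [-4, -9]
0    [-4, -9, 0]
-15  [-4, -9, 0, -15]
mul  [-4, -9, 0]
sub  [-4, -9]
mod  [-4]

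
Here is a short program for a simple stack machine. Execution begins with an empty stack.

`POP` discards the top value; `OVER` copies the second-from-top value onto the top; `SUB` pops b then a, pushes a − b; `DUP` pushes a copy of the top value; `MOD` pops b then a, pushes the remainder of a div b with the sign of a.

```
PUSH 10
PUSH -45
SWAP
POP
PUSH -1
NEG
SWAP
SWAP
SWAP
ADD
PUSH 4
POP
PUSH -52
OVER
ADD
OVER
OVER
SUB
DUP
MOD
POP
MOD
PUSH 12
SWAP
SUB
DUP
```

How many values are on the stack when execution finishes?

2

PUSH 10  : [10]
PUSH -45 : [10, -45]
SWAP     : [-45, 10]
POP      : [-45]
PUSH -1  : [-45, -1]
NEG      : [-45, 1]
SWAP     : [1, -45]
SWAP     : [-45, 1]
SWAP     : [1, -45]
ADD      : [-44]
PUSH 4   : [-44, 4]
POP      : [-44]
PUSH -52 : [-44, -52]
OVER     : [-44, -52, -44]
ADD      : [-44, -96]
OVER     : [-44, -96, -44]
OVER     : [-44, -96, -44, -96]
SUB      : [-44, -96, 52]
DUP      : [-44, -96, 52, 52]
MOD      : [-44, -96, 0]
POP      : [-44, -96]
MOD      : [-44]
PUSH 12  : [-44, 12]
SWAP     : [12, -44]
SUB      : [56]
DUP      : [56, 56]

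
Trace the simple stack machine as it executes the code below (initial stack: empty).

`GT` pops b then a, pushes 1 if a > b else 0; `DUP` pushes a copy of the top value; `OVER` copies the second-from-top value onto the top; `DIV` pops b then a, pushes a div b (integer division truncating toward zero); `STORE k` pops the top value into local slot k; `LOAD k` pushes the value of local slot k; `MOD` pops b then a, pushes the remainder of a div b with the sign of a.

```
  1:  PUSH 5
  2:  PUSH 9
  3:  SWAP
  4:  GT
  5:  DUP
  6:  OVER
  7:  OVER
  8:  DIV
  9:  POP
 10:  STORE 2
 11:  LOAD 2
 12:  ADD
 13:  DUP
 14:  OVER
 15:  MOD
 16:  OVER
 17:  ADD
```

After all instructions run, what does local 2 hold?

1

PUSH 5  → [5]
PUSH 9  → [5, 9]
SWAP    → [9, 5]
GT      → [1]
DUP     → [1, 1]
OVER    → [1, 1, 1]
OVER    → [1, 1, 1, 1]
DIV     → [1, 1, 1]
POP     → [1, 1]
STORE 2 → [1]
LOAD 2  → [1, 1]
ADD     → [2]
DUP     → [2, 2]
OVER    → [2, 2, 2]
MOD     → [2, 0]
OVER    → [2, 0, 2]
ADD     → [2, 2]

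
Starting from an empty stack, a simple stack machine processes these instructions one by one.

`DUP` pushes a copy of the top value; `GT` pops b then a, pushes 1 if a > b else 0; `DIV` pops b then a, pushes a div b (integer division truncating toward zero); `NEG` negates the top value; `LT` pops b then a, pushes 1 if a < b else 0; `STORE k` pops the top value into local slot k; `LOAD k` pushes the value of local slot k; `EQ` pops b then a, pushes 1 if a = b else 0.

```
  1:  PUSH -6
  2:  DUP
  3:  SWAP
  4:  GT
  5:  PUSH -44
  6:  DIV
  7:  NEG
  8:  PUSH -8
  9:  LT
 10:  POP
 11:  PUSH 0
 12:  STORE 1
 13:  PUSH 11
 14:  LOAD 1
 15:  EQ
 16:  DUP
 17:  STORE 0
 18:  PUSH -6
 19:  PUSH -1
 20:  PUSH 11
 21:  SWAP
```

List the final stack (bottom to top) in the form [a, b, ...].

PUSH -6  -> [-6]
DUP      -> [-6, -6]
SWAP     -> [-6, -6]
GT       -> [0]
PUSH -44 -> [0, -44]
DIV      -> [0]
NEG      -> [0]
PUSH -8  -> [0, -8]
LT       -> [0]
POP      -> []
PUSH 0   -> [0]
STORE 1  -> []
PUSH 11  -> [11]
LOAD 1   -> [11, 0]
EQ       -> [0]
DUP      -> [0, 0]
STORE 0  -> [0]
PUSH -6  -> [0, -6]
PUSH -1  -> [0, -6, -1]
PUSH 11  -> [0, -6, -1, 11]
SWAP     -> [0, -6, 11, -1]

[0, -6, 11, -1]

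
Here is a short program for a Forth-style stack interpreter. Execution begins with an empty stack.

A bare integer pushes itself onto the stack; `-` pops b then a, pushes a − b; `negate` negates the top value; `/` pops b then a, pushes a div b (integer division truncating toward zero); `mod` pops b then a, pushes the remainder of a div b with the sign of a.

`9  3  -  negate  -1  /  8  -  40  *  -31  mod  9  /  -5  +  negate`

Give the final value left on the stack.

9      → 9
3      → 9 3
-      → 6
negate → -6
-1     → -6 -1
/      → 6
8      → 6 8
-      → -2
40     → -2 40
*      → -80
-31    → -80 -31
mod    → -18
9      → -18 9
/      → -2
-5     → -2 -5
+      → -7
negate → 7

7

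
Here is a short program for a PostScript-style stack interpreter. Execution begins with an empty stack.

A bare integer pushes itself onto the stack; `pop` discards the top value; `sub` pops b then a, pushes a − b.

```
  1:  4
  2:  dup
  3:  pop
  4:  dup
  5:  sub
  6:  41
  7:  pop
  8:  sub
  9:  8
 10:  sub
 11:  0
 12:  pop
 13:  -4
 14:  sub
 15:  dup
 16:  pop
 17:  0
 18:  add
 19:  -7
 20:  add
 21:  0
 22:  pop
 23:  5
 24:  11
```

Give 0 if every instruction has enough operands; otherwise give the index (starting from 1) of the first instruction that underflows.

8

4    4
dup  4 4
pop  4
dup  4 4
sub  0
41   0 41
pop  0
sub  — needs 2 operands, stack has 1 → underflow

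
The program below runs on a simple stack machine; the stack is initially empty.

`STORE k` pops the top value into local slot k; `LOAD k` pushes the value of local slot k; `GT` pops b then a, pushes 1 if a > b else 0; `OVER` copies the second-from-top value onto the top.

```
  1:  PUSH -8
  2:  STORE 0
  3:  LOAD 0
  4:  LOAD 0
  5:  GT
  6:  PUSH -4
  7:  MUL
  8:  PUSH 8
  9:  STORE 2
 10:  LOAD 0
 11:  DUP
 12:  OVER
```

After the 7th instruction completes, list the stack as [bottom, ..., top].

PUSH -8 -> -8
STORE 0 -> (empty)
LOAD 0  -> -8
LOAD 0  -> -8 -8
GT      -> 0
PUSH -4 -> 0 -4
MUL     -> 0

[0]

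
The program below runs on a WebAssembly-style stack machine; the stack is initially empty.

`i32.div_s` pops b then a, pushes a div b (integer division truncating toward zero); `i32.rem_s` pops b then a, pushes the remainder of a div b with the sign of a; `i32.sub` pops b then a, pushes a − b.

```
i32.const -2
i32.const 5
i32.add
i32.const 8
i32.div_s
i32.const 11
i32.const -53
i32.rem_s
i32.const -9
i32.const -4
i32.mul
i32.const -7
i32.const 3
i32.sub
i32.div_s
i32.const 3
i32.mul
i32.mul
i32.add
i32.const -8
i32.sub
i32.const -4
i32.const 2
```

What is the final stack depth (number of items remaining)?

3

i32.const -2  : -2
i32.const 5   : -2 5
i32.add       : 3
i32.const 8   : 3 8
i32.div_s     : 0
i32.const 11  : 0 11
i32.const -53 : 0 11 -53
i32.rem_s     : 0 11
i32.const -9  : 0 11 -9
i32.const -4  : 0 11 -9 -4
i32.mul       : 0 11 36
i32.const -7  : 0 11 36 -7
i32.const 3   : 0 11 36 -7 3
i32.sub       : 0 11 36 -10
i32.div_s     : 0 11 -3
i32.const 3   : 0 11 -3 3
i32.mul       : 0 11 -9
i32.mul       : 0 -99
i32.add       : -99
i32.const -8  : -99 -8
i32.sub       : -91
i32.const -4  : -91 -4
i32.const 2   : -91 -4 2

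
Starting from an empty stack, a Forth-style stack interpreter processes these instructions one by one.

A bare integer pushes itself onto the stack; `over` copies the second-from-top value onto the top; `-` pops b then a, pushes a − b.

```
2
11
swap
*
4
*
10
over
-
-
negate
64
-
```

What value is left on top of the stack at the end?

2       [2]
11      [2, 11]
swap    [11, 2]
*       [22]
4       [22, 4]
*       [88]
10      [88, 10]
over    [88, 10, 88]
-       [88, -78]
-       [166]
negate  [-166]
64      [-166, 64]
-       [-230]

-230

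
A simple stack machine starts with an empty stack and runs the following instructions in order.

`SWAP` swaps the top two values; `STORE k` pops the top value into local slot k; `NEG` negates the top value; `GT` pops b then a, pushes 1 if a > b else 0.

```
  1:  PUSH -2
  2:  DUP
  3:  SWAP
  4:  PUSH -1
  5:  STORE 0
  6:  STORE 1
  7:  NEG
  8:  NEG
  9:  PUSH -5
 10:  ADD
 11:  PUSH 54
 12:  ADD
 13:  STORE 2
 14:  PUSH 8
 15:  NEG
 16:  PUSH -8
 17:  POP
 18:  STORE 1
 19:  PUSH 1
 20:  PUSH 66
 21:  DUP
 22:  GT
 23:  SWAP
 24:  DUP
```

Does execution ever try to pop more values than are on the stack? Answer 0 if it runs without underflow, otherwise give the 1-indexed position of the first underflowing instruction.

PUSH -2 -> [-2]
DUP     -> [-2, -2]
SWAP    -> [-2, -2]
PUSH -1 -> [-2, -2, -1]
STORE 0 -> [-2, -2]
STORE 1 -> [-2]
NEG     -> [2]
NEG     -> [-2]
PUSH -5 -> [-2, -5]
ADD     -> [-7]
PUSH 54 -> [-7, 54]
ADD     -> [47]
STORE 2 -> []
PUSH 8  -> [8]
NEG     -> [-8]
PUSH -8 -> [-8, -8]
POP     -> [-8]
STORE 1 -> []
PUSH 1  -> [1]
PUSH 66 -> [1, 66]
DUP     -> [1, 66, 66]
GT      -> [1, 0]
SWAP    -> [0, 1]
DUP     -> [0, 1, 1]

0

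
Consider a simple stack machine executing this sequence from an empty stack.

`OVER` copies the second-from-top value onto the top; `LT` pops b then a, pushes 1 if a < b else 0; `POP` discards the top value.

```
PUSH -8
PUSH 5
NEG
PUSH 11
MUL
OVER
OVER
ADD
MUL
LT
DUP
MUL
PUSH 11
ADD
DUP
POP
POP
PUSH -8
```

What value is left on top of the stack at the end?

-8

PUSH -8  -8
PUSH 5   -8 5
NEG      -8 -5
PUSH 11  -8 -5 11
MUL      -8 -55
OVER     -8 -55 -8
OVER     -8 -55 -8 -55
ADD      -8 -55 -63
MUL      -8 3465
LT       1
DUP      1 1
MUL      1
PUSH 11  1 11
ADD      12
DUP      12 12
POP      12
POP      (empty)
PUSH -8  -8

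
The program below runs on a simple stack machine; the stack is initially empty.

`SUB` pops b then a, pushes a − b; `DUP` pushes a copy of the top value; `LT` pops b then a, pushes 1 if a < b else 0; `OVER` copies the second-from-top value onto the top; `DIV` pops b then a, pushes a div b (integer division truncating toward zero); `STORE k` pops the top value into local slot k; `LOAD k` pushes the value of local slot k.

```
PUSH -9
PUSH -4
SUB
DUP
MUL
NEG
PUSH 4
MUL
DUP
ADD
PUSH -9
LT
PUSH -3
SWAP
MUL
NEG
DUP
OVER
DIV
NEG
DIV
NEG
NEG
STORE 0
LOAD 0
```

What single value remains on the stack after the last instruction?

-3

PUSH -9 -> -9
PUSH -4 -> -9 -4
SUB     -> -5
DUP     -> -5 -5
MUL     -> 25
NEG     -> -25
PUSH 4  -> -25 4
MUL     -> -100
DUP     -> -100 -100
ADD     -> -200
PUSH -9 -> -200 -9
LT      -> 1
PUSH -3 -> 1 -3
SWAP    -> -3 1
MUL     -> -3
NEG     -> 3
DUP     -> 3 3
OVER    -> 3 3 3
DIV     -> 3 1
NEG     -> 3 -1
DIV     -> -3
NEG     -> 3
NEG     -> -3
STORE 0 -> (empty)
LOAD 0  -> -3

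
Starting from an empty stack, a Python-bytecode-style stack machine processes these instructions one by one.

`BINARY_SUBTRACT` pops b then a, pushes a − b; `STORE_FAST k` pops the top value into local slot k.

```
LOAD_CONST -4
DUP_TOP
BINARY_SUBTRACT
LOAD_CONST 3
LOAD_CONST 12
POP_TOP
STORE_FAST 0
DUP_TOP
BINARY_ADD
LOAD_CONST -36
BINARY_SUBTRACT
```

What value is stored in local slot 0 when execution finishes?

LOAD_CONST -4   : [-4]
DUP_TOP         : [-4, -4]
BINARY_SUBTRACT : [0]
LOAD_CONST 3    : [0, 3]
LOAD_CONST 12   : [0, 3, 12]
POP_TOP         : [0, 3]
STORE_FAST 0    : [0]
DUP_TOP         : [0, 0]
BINARY_ADD      : [0]
LOAD_CONST -36  : [0, -36]
BINARY_SUBTRACT : [36]

3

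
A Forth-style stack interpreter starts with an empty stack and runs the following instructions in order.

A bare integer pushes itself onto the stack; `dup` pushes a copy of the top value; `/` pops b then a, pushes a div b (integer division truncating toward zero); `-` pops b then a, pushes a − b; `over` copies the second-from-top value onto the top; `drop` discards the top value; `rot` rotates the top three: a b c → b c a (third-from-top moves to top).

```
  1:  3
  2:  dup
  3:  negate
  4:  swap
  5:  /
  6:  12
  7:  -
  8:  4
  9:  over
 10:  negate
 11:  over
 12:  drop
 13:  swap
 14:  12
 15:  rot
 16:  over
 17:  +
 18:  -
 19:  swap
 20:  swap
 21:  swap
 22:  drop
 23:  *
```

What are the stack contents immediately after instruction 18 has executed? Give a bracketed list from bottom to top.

3      → [3]
dup    → [3, 3]
negate → [3, -3]
swap   → [-3, 3]
/      → [-1]
12     → [-1, 12]
-      → [-13]
4      → [-13, 4]
over   → [-13, 4, -13]
negate → [-13, 4, 13]
over   → [-13, 4, 13, 4]
drop   → [-13, 4, 13]
swap   → [-13, 13, 4]
12     → [-13, 13, 4, 12]
rot    → [-13, 4, 12, 13]
over   → [-13, 4, 12, 13, 12]
+      → [-13, 4, 12, 25]
-      → [-13, 4, -13]

[-13, 4, -13]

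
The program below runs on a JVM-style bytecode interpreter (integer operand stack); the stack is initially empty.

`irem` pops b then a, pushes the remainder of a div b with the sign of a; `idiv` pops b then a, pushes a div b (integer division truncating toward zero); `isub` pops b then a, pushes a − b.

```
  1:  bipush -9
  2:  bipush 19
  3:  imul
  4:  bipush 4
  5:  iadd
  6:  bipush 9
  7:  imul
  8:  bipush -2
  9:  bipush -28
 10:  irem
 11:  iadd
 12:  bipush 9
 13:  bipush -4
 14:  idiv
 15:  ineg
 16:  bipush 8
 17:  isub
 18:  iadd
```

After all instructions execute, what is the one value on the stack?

-1511

bipush -9   [-9]
bipush 19   [-9, 19]
imul        [-171]
bipush 4    [-171, 4]
iadd        [-167]
bipush 9    [-167, 9]
imul        [-1503]
bipush -2   [-1503, -2]
bipush -28  [-1503, -2, -28]
irem        [-1503, -2]
iadd        [-1505]
bipush 9    [-1505, 9]
bipush -4   [-1505, 9, -4]
idiv        [-1505, -2]
ineg        [-1505, 2]
bipush 8    [-1505, 2, 8]
isub        [-1505, -6]
iadd        [-1511]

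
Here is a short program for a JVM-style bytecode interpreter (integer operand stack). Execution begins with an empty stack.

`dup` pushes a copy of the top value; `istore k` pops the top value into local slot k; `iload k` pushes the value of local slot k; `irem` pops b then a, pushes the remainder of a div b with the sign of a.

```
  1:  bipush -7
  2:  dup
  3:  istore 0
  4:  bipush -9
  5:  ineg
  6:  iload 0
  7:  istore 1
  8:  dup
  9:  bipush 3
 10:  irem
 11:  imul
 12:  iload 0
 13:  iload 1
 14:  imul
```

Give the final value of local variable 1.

-7

bipush -7 : -7
dup       : -7 -7
istore 0  : -7
bipush -9 : -7 -9
ineg      : -7 9
iload 0   : -7 9 -7
istore 1  : -7 9
dup       : -7 9 9
bipush 3  : -7 9 9 3
irem      : -7 9 0
imul      : -7 0
iload 0   : -7 0 -7
iload 1   : -7 0 -7 -7
imul      : -7 0 49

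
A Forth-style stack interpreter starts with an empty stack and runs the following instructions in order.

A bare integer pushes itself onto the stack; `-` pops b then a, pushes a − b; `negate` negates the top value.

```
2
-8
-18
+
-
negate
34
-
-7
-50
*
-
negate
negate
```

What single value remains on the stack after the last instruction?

-412

2      -> [2]
-8     -> [2, -8]
-18    -> [2, -8, -18]
+      -> [2, -26]
-      -> [28]
negate -> [-28]
34     -> [-28, 34]
-      -> [-62]
-7     -> [-62, -7]
-50    -> [-62, -7, -50]
*      -> [-62, 350]
-      -> [-412]
negate -> [412]
negate -> [-412]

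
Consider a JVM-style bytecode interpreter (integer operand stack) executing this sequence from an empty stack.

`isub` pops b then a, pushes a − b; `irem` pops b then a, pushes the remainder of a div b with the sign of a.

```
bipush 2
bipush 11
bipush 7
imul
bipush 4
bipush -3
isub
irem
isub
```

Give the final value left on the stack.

bipush 2  : 2
bipush 11 : 2 11
bipush 7  : 2 11 7
imul      : 2 77
bipush 4  : 2 77 4
bipush -3 : 2 77 4 -3
isub      : 2 77 7
irem      : 2 0
isub      : 2

2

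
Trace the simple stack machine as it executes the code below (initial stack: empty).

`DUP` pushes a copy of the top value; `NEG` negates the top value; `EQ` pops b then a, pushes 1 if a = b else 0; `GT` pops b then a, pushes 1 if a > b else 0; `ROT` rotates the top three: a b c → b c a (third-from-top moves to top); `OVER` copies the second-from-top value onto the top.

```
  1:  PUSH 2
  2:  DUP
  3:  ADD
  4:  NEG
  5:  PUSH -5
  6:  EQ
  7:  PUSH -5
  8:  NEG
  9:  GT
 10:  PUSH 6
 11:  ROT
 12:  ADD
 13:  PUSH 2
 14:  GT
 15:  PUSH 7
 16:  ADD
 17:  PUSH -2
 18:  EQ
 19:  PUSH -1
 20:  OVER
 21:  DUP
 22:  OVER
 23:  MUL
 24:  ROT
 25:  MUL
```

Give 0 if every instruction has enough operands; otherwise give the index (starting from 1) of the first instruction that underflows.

PUSH 2   2
DUP      2 2
ADD      4
NEG      -4
PUSH -5  -4 -5
EQ       0
PUSH -5  0 -5
NEG      0 5
GT       0
PUSH 6   0 6
ROT  — needs 3 operands, stack has 2 → underflow

11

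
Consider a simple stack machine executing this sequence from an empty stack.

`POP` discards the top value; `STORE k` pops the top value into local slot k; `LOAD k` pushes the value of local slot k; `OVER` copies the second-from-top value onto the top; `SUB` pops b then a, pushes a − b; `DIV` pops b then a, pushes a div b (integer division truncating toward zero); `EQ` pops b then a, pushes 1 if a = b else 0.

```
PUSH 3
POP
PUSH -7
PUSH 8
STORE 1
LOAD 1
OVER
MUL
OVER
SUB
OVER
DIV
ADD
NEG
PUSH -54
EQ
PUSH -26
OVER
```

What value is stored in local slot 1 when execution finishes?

8

PUSH 3    3
POP       (empty)
PUSH -7   -7
PUSH 8    -7 8
STORE 1   -7
LOAD 1    -7 8
OVER      -7 8 -7
MUL       -7 -56
OVER      -7 -56 -7
SUB       -7 -49
OVER      -7 -49 -7
DIV       -7 7
ADD       0
NEG       0
PUSH -54  0 -54
EQ        0
PUSH -26  0 -26
OVER      0 -26 0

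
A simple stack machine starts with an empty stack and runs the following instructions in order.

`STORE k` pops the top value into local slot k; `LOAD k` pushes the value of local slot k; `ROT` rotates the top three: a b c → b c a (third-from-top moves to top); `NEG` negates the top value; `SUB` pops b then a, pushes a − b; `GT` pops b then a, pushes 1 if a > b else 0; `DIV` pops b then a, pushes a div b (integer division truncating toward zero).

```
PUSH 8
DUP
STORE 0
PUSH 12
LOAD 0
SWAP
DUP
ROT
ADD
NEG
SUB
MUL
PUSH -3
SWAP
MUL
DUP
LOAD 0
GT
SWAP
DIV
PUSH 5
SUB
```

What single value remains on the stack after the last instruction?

PUSH 8  : 8
DUP     : 8 8
STORE 0 : 8
PUSH 12 : 8 12
LOAD 0  : 8 12 8
SWAP    : 8 8 12
DUP     : 8 8 12 12
ROT     : 8 12 12 8
ADD     : 8 12 20
NEG     : 8 12 -20
SUB     : 8 32
MUL     : 256
PUSH -3 : 256 -3
SWAP    : -3 256
MUL     : -768
DUP     : -768 -768
LOAD 0  : -768 -768 8
GT      : -768 0
SWAP    : 0 -768
DIV     : 0
PUSH 5  : 0 5
SUB     : -5

-5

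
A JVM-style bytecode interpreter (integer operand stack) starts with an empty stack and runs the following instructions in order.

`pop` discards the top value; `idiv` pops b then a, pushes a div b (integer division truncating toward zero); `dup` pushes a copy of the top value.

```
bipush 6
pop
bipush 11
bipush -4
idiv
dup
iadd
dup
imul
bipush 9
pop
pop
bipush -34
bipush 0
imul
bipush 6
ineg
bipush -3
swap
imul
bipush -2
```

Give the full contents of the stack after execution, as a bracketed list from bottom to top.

[0, 18, -2]

bipush 6   -> 6
pop        -> (empty)
bipush 11  -> 11
bipush -4  -> 11 -4
idiv       -> -2
dup        -> -2 -2
iadd       -> -4
dup        -> -4 -4
imul       -> 16
bipush 9   -> 16 9
pop        -> 16
pop        -> (empty)
bipush -34 -> -34
bipush 0   -> -34 0
imul       -> 0
bipush 6   -> 0 6
ineg       -> 0 -6
bipush -3  -> 0 -6 -3
swap       -> 0 -3 -6
imul       -> 0 18
bipush -2  -> 0 18 -2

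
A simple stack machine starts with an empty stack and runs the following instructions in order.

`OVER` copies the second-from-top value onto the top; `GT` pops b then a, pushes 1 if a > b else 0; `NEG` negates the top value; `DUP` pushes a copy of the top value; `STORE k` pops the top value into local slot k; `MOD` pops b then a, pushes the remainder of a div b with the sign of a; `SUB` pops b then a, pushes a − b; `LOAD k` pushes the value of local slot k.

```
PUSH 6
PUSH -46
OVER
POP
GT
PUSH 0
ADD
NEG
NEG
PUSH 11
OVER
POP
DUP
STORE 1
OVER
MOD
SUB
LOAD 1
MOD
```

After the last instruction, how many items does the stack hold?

PUSH 6    [6]
PUSH -46  [6, -46]
OVER      [6, -46, 6]
POP       [6, -46]
GT        [1]
PUSH 0    [1, 0]
ADD       [1]
NEG       [-1]
NEG       [1]
PUSH 11   [1, 11]
OVER      [1, 11, 1]
POP       [1, 11]
DUP       [1, 11, 11]
STORE 1   [1, 11]
OVER      [1, 11, 1]
MOD       [1, 0]
SUB       [1]
LOAD 1    [1, 11]
MOD       [1]

1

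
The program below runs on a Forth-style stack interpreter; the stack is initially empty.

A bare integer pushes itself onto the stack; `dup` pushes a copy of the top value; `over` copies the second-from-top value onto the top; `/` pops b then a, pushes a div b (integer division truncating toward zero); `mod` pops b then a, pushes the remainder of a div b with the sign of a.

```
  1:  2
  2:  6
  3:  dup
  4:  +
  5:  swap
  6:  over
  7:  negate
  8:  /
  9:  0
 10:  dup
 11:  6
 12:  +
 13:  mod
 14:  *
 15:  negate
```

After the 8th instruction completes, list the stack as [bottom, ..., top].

2      → 2
6      → 2 6
dup    → 2 6 6
+      → 2 12
swap   → 12 2
over   → 12 2 12
negate → 12 2 -12
/      → 12 0

[12, 0]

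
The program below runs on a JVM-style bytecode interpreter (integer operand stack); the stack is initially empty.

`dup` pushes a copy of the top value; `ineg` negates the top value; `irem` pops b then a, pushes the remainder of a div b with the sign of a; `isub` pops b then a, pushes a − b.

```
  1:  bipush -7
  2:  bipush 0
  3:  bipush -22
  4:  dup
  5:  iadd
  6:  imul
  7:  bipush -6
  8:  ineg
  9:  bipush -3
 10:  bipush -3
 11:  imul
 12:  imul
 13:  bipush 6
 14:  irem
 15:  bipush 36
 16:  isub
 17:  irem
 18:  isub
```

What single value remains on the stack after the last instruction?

-7

bipush -7   -7
bipush 0    -7 0
bipush -22  -7 0 -22
dup         -7 0 -22 -22
iadd        -7 0 -44
imul        -7 0
bipush -6   -7 0 -6
ineg        -7 0 6
bipush -3   -7 0 6 -3
bipush -3   -7 0 6 -3 -3
imul        -7 0 6 9
imul        -7 0 54
bipush 6    -7 0 54 6
irem        -7 0 0
bipush 36   -7 0 0 36
isub        -7 0 -36
irem        -7 0
isub        -7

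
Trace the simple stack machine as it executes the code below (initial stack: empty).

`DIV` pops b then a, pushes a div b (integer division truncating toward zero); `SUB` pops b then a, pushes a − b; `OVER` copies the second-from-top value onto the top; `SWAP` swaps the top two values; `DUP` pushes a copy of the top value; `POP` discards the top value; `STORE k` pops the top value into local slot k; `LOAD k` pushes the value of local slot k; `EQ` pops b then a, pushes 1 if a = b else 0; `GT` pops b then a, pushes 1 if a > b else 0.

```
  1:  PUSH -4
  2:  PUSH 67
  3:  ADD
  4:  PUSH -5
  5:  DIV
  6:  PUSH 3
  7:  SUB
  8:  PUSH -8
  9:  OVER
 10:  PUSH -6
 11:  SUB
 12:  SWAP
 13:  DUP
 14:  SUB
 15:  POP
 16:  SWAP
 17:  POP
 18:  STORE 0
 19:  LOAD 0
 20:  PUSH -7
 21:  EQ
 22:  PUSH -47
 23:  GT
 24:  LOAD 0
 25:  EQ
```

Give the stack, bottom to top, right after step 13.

[-15, -9, -8, -8]

PUSH -4 → [-4]
PUSH 67 → [-4, 67]
ADD     → [63]
PUSH -5 → [63, -5]
DIV     → [-12]
PUSH 3  → [-12, 3]
SUB     → [-15]
PUSH -8 → [-15, -8]
OVER    → [-15, -8, -15]
PUSH -6 → [-15, -8, -15, -6]
SUB     → [-15, -8, -9]
SWAP    → [-15, -9, -8]
DUP     → [-15, -9, -8, -8]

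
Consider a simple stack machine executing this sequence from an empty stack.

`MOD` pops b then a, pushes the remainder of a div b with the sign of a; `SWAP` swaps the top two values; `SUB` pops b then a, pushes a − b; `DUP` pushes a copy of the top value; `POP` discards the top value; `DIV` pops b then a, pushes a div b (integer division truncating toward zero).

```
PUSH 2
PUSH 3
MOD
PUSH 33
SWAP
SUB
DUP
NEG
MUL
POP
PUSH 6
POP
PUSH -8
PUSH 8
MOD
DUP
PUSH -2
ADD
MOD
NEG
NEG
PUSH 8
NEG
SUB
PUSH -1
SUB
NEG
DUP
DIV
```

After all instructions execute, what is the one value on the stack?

1

PUSH 2   2
PUSH 3   2 3
MOD      2
PUSH 33  2 33
SWAP     33 2
SUB      31
DUP      31 31
NEG      31 -31
MUL      -961
POP      (empty)
PUSH 6   6
POP      (empty)
PUSH -8  -8
PUSH 8   -8 8
MOD      0
DUP      0 0
PUSH -2  0 0 -2
ADD      0 -2
MOD      0
NEG      0
NEG      0
PUSH 8   0 8
NEG      0 -8
SUB      8
PUSH -1  8 -1
SUB      9
NEG      -9
DUP      -9 -9
DIV      1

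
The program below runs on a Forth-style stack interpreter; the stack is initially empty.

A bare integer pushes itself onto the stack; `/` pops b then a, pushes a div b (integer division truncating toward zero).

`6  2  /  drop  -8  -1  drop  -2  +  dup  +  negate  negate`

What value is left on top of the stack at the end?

-20

6      → 6
2      → 6 2
/      → 3
drop   → (empty)
-8     → -8
-1     → -8 -1
drop   → -8
-2     → -8 -2
+      → -10
dup    → -10 -10
+      → -20
negate → 20
negate → -20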